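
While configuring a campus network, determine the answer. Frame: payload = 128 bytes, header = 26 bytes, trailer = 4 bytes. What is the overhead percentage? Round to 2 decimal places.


Given: payload = 128 B, header = 26 B, trailer = 4 B
Overhead bytes = header + trailer = 26 + 4 = 30
Total frame = payload + overhead = 128 + 30 = 158
Overhead % = 30 / 158 * 100 = 18.9873% -> 18.99% (2 dp)

18.99


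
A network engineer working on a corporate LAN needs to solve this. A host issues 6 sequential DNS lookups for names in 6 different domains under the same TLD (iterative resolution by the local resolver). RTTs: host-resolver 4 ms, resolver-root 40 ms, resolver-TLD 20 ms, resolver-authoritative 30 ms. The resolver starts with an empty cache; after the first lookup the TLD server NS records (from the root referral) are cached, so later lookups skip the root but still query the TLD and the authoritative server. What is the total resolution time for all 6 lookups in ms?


Lookup 1 (cold cache): local + root + TLD + auth = 4 + 40 + 20 + 30 = 94 ms
Lookups 2..6 (TLD NS cached -> skip root; new domain -> still ask TLD and auth): local + TLD + auth = 4 + 20 + 30 = 54 ms each
Remaining 5 lookups: 5 * 54 = 270 ms
Total = 94 + 270 = 364 ms

364


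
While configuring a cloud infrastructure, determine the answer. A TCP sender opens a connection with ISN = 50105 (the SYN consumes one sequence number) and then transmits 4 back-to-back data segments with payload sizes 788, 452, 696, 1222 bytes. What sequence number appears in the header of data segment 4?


The SYN occupies sequence number ISN = 50105, so the first data byte is ISN + 1 = 50106.
SEQ of data segment i = (ISN + 1) + sum of payload sizes of segments 1..i-1.
Segment 1: SEQ = 50106, payload = 788 bytes
Segment 2: SEQ = 50894, payload = 452 bytes
Segment 3: SEQ = 51346, payload = 696 bytes
Segment 4: SEQ = 52042, payload = 1222 bytes
SEQ of segment 4 = 50106 + 788 + 452 + 696 = 52042

52042


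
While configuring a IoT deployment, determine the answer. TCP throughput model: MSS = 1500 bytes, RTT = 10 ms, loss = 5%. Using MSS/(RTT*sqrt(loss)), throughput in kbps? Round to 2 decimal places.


Given: MSS = 1500 bytes, RTT = 10 ms, loss = 5%
RTT in seconds = 10 / 1000 = 0.01
Loss rate = 5% = 0.05
sqrt(loss) = sqrt(0.05) = 0.223606797750
Throughput (bytes/s) = 1500 / (0.01 * 0.223606797750) = 670820.3932
Throughput (kbps) = 670820.3932 * 8 / 1000 = 5366.563146 -> 5366.56 kbps (2 dp)

5366.56


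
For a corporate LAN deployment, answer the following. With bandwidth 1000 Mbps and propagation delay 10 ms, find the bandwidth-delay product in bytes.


Given: bandwidth = 1000 Mbps, delay = 10 ms
BDP in bits = 1000 * 10^6 * 10 / 1000
BDP in bits = 10000000
BDP in bytes = 10000000 / 8 = 1250000

1250000


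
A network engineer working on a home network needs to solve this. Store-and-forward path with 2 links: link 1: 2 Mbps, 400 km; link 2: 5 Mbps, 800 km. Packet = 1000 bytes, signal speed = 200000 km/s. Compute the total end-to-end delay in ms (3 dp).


Packet = 1000 bytes = 8000 bits. Store-and-forward: sum (t_trans + t_prop) per link.
Link 1: t_trans = 8000/(2*10^6) s = 4.0000 ms; t_prop = 400/200000 s = 2.0000 ms; subtotal = 6.0000 ms
Link 2: t_trans = 8000/(5*10^6) s = 1.6000 ms; t_prop = 800/200000 s = 4.0000 ms; subtotal = 5.6000 ms
End-to-end = 6.0000 + 5.6000 = 11.6000 ms -> 11.600 ms (3 dp)

11.600


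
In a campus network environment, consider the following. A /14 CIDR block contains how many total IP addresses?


Given: CIDR prefix /14
Host bits = 32 - 14 = 18
Total addresses = 2^18 = 262144

262144


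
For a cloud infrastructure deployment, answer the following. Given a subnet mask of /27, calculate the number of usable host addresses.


Given: subnet mask /27
Host bits = 32 - 27 = 5
Total addresses = 2^5 = 32
Usable hosts = 32 - 2 (network + broadcast) = 30

30


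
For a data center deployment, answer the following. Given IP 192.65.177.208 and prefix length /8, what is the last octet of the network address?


Given: IP = 192.65.177.208, prefix = /8
Subnet mask = 255.0.0.0
Last octet of IP: 208
Last octet of mask: 0
Network last octet = 208 AND 0 = 0

0


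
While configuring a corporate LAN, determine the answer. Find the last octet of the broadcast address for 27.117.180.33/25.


Given: IP = 27.117.180.33, prefix = /25
Host bits = 32 - 25 = 7
Network last octet = 33 AND mask = 0
Host part size = 2^7 - 1 = 127
Broadcast last octet = 0 OR 127 = 127

127


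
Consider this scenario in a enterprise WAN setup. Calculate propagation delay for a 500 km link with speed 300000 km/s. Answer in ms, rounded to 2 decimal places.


Given: distance = 500 km, speed = 300000 km/s
Delay = distance / speed = 500 / 300000 seconds
Delay in ms = 500 * 1000 / 300000
Delay = 1.6667 ms
Rounded to 2 dp = 1.67 ms

1.67


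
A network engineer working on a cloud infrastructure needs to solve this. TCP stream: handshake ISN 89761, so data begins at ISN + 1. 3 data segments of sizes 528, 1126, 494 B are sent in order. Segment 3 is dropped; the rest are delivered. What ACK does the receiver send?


SYN uses sequence number 89761; first data byte = ISN + 1 = 89762.
Segment 1: SEQ = 89762, len = 528 B, covers [89762, 90289]
Segment 2: SEQ = 90290, len = 1126 B, covers [90290, 91415]
Segment 3: SEQ = 91416, len = 494 B, covers [91416, 91909] [LOST]
In-order data received: bytes [89762, 91415] (segments 1..2).
Segment 3 missing -> gap begins at byte 91416.
Cumulative ACK = next expected in-order byte = 89762 + 528 + 1126 = 91416

91416


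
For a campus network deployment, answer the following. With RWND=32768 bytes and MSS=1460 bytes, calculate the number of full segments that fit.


Given: RWND = 32768 bytes, MSS = 1460 bytes
Full segments = floor(RWND / MSS)
Full segments = floor(32768 / 1460)
Full segments = floor(22.4438) = 22

22


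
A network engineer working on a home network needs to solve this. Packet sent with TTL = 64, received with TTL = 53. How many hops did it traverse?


Given: initial TTL = 64, received TTL = 53
Hops = initial TTL - received TTL
Hops = 64 - 53 = 11

11


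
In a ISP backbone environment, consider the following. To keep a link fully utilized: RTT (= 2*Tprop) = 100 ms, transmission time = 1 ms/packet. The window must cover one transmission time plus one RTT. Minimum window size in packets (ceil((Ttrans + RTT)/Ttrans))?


Given: Ttrans = 1 ms, RTT = 100 ms (= 2 * Tprop, Tprop = 50 ms)
Time until first ACK returns = Ttrans + RTT = 1 + 100 = 101 ms
Need W * Ttrans >= Ttrans + RTT  ->  W >= (Ttrans + RTT) / Ttrans
(Ttrans + RTT) / Ttrans = 101 / 1 = 101
W_min = ceil(101) = 101

101


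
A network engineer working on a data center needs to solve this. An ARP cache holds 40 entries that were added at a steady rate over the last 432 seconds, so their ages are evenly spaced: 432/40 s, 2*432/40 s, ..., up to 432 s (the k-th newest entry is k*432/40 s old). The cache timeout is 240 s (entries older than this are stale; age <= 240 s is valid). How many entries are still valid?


Ages are k * 432/40 s for k = 1..40 (spacing = 10.8000 s).
Entry k is valid iff k * 432/40 <= 240 iff k <= 40 * 240 / 432 = 22.2222
n_valid = floor(22.2222) = 22
(n_stale = 40 - 22 = 18)

22


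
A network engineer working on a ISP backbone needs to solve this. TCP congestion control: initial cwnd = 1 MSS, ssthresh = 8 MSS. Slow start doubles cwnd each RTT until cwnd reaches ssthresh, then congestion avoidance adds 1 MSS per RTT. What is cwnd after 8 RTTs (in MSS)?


RTT 0: cwnd = 1 MSS (initial)
RTT 1: cwnd = 2 MSS (slow start, doubled)
RTT 2: cwnd = 4 MSS (slow start, doubled)
RTT 3: cwnd = 8 MSS (slow start, doubled)
RTT 4: cwnd = 9 MSS (congestion avoidance, +1)
RTT 5: cwnd = 10 MSS (congestion avoidance, +1)
RTT 6: cwnd = 11 MSS (congestion avoidance, +1)
RTT 7: cwnd = 12 MSS (congestion avoidance, +1)
RTT 8: cwnd = 13 MSS (congestion avoidance, +1)

13


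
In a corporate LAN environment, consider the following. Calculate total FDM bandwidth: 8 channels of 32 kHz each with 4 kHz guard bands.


Given: 8 channels, 32 kHz each, guard = 4 kHz
Channel bandwidth = 8 * 32 = 256 kHz
Guard bands = 7 gaps * 4 kHz = 28 kHz
Total = 256 + 28 = 284 kHz

284


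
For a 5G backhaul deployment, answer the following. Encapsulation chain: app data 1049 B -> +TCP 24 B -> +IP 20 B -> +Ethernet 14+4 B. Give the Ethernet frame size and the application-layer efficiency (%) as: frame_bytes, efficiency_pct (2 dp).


TCP segment = 1049 + 24 = 1073 B
IP packet = 1073 + 20 = 1093 B
Ethernet frame = 1093 + 14 + 4 = 1111 B
Efficiency = app / frame = 1049 / 1111 = 0.944194 = 94.4194% -> 94.42% (2 dp)

1111, 94.42


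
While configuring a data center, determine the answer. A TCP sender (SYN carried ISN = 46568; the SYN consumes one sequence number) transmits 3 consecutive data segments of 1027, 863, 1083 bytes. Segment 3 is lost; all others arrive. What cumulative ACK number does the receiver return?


SYN uses sequence number 46568; first data byte = ISN + 1 = 46569.
Segment 1: SEQ = 46569, len = 1027 B, covers [46569, 47595]
Segment 2: SEQ = 47596, len = 863 B, covers [47596, 48458]
Segment 3: SEQ = 48459, len = 1083 B, covers [48459, 49541] [LOST]
In-order data received: bytes [46569, 48458] (segments 1..2).
Segment 3 missing -> gap begins at byte 48459.
Cumulative ACK = next expected in-order byte = 46569 + 1027 + 863 = 48459

48459


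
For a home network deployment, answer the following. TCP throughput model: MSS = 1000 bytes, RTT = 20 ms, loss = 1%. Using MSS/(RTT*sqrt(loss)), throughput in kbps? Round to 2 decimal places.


Given: MSS = 1000 bytes, RTT = 20 ms, loss = 1%
RTT in seconds = 20 / 1000 = 0.02
Loss rate = 1% = 0.01
sqrt(loss) = sqrt(0.01) = 0.1
Throughput (bytes/s) = 1000 / (0.02 * 0.1) = 500000.0000
Throughput (kbps) = 500000.0000 * 8 / 1000 = 4000.000000 -> 4000.00 kbps (2 dp)

4000.00


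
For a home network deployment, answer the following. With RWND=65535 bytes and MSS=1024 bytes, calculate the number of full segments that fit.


Given: RWND = 65535 bytes, MSS = 1024 bytes
Full segments = floor(RWND / MSS)
Full segments = floor(65535 / 1024)
Full segments = floor(63.999) = 63

63


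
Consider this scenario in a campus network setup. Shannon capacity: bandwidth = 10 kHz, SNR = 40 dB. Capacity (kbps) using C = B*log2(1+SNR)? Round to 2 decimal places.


Given: B = 10 kHz, SNR = 40 dB
SNR linear = 10^(40/10) = 10000
1 + SNR = 10001
log2(10001) = 13.2878566418
C = 10 * 1000 * 13.2878566418 = 132878.5664 bps
C = 132.878566 kbps -> 132.88 kbps (2 dp)

132.88


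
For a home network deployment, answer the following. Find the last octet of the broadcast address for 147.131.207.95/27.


Given: IP = 147.131.207.95, prefix = /27
Host bits = 32 - 27 = 5
Network last octet = 95 AND mask = 64
Host part size = 2^5 - 1 = 31
Broadcast last octet = 64 OR 31 = 95

95


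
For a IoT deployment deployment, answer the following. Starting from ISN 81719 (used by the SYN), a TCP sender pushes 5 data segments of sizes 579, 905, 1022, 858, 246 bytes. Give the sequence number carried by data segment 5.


The SYN occupies sequence number ISN = 81719, so the first data byte is ISN + 1 = 81720.
SEQ of data segment i = (ISN + 1) + sum of payload sizes of segments 1..i-1.
Segment 1: SEQ = 81720, payload = 579 bytes
Segment 2: SEQ = 82299, payload = 905 bytes
Segment 3: SEQ = 83204, payload = 1022 bytes
Segment 4: SEQ = 84226, payload = 858 bytes
Segment 5: SEQ = 85084, payload = 246 bytes
SEQ of segment 5 = 81720 + 579 + 905 + 1022 + 858 = 85084

85084


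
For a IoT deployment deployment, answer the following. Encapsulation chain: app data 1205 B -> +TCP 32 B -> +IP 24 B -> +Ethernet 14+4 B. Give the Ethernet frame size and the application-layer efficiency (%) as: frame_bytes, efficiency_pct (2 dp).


TCP segment = 1205 + 32 = 1237 B
IP packet = 1237 + 24 = 1261 B
Ethernet frame = 1261 + 14 + 4 = 1279 B
Efficiency = app / frame = 1205 / 1279 = 0.942142 = 94.2142% -> 94.21% (2 dp)

1279, 94.21


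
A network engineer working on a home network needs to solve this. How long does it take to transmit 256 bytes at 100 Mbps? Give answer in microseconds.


Given: packet = 256 bytes, bandwidth = 100 Mbps
Packet in bits = 256 * 8 = 2048 bits
Bandwidth = 100 * 10^6 = 100000000 bps
Time = 2048 / 100000000 seconds
Time in us = 2048 * 10^6 / 100000000 = 20.48

20.48


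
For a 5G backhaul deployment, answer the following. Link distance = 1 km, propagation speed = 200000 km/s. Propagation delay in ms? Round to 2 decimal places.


Given: distance = 1 km, speed = 200000 km/s
Delay = distance / speed = 1 / 200000 seconds
Delay in ms = 1 * 1000 / 200000
Delay = 0.0050 ms
Rounded to 2 dp = 0.01 ms

0.01


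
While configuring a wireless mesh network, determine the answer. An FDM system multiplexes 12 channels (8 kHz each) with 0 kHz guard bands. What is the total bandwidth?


Given: 12 channels, 8 kHz each, guard = 0 kHz
Channel bandwidth = 12 * 8 = 96 kHz
Guard bands = 11 gaps * 0 kHz = 0 kHz
Total = 96 + 0 = 96 kHz

96


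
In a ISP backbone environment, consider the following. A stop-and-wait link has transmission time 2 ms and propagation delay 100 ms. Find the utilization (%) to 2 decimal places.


Given: Ttrans = 2 ms, Tprop = 100 ms
RTT = 2 * Tprop = 2 * 100 = 200 ms
U = Ttrans / (Ttrans + RTT)
U = 2 / (2 + 200)
U = 2 / 202 = 0.009901
U% = 0.99%

0.99


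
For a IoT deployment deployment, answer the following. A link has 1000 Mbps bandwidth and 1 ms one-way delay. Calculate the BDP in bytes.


Given: bandwidth = 1000 Mbps, delay = 1 ms
BDP in bits = 1000 * 10^6 * 1 / 1000
BDP in bits = 1000000
BDP in bytes = 1000000 / 8 = 125000

125000


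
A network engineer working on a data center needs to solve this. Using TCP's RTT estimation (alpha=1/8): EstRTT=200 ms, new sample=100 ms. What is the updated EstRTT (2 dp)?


Given: EstRTT = 200 ms, SampleRTT = 100 ms, alpha = 1/8
New EstRTT = (1 - alpha) * EstRTT + alpha * SampleRTT
(7/8) * 200 = 175
(1/8) * 100 = 12.5
New EstRTT = 175 + 12.5 = 187.5 ms -> 187.50 ms (2 dp)

187.50


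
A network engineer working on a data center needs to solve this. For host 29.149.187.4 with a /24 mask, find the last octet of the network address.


Given: IP = 29.149.187.4, prefix = /24
Subnet mask = 255.255.255.0
Last octet of IP: 4
Last octet of mask: 0
Network last octet = 4 AND 0 = 0

0


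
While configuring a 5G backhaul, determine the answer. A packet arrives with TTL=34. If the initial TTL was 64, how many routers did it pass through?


Given: initial TTL = 64, received TTL = 34
Hops = initial TTL - received TTL
Hops = 64 - 34 = 30

30


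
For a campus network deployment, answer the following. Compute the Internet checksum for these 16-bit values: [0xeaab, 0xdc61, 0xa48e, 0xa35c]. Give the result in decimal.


Given words: [0xeaab, 0xdc61, 0xa48e, 0xa35c]
Step 1: Sum all words
Raw sum = 60075 + 56417 + 42126 + 41820 = 200438
Step 2: Fold carry: (3830 + 3) = 3833
One's complement = ~3833 & 0xFFFF = 61702

61702


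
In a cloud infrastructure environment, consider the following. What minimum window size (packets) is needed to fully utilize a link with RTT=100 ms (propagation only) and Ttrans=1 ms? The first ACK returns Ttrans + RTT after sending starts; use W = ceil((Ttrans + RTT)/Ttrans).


Given: Ttrans = 1 ms, RTT = 100 ms (= 2 * Tprop, Tprop = 50 ms)
Time until first ACK returns = Ttrans + RTT = 1 + 100 = 101 ms
Need W * Ttrans >= Ttrans + RTT  ->  W >= (Ttrans + RTT) / Ttrans
(Ttrans + RTT) / Ttrans = 101 / 1 = 101
W_min = ceil(101) = 101

101


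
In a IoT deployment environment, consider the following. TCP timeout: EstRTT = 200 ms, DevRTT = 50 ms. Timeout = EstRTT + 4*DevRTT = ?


Given: EstRTT = 200 ms, DevRTT = 50 ms
Timeout = EstRTT + 4 * DevRTT
4 * DevRTT = 4 * 50 = 200
Timeout = 200 + 200 = 400 ms

400


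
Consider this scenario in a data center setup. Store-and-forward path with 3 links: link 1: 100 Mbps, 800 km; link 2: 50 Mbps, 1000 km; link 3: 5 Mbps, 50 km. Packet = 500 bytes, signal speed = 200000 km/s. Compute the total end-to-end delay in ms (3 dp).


Packet = 500 bytes = 4000 bits. Store-and-forward: sum (t_trans + t_prop) per link.
Link 1: t_trans = 4000/(100*10^6) s = 0.0400 ms; t_prop = 800/200000 s = 4.0000 ms; subtotal = 4.0400 ms
Link 2: t_trans = 4000/(50*10^6) s = 0.0800 ms; t_prop = 1000/200000 s = 5.0000 ms; subtotal = 5.0800 ms
Link 3: t_trans = 4000/(5*10^6) s = 0.8000 ms; t_prop = 50/200000 s = 0.2500 ms; subtotal = 1.0500 ms
End-to-end = 4.0400 + 5.0800 + 1.0500 = 10.1700 ms -> 10.170 ms (3 dp)

10.170


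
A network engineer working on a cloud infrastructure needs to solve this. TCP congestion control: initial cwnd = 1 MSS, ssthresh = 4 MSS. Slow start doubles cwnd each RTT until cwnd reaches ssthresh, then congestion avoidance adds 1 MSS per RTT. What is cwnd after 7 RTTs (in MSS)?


RTT 0: cwnd = 1 MSS (initial)
RTT 1: cwnd = 2 MSS (slow start, doubled)
RTT 2: cwnd = 4 MSS (slow start, doubled)
RTT 3: cwnd = 5 MSS (congestion avoidance, +1)
RTT 4: cwnd = 6 MSS (congestion avoidance, +1)
RTT 5: cwnd = 7 MSS (congestion avoidance, +1)
RTT 6: cwnd = 8 MSS (congestion avoidance, +1)
RTT 7: cwnd = 9 MSS (congestion avoidance, +1)

9


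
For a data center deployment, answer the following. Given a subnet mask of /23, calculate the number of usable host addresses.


Given: subnet mask /23
Host bits = 32 - 23 = 9
Total addresses = 2^9 = 512
Usable hosts = 512 - 2 (network + broadcast) = 510

510


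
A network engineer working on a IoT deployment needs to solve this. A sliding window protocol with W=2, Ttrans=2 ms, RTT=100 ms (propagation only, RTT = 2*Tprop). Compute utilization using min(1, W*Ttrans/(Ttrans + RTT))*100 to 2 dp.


Given: W = 2, Ttrans = 2 ms, RTT = 100 ms (= 2 * Tprop, Tprop = 50 ms)
Cycle time = Ttrans + RTT = 2 + 100 = 102 ms (first packet sent until its ACK returns)
W * Ttrans = 2 * 2 = 4 ms of sending per cycle
W * Ttrans / (Ttrans + RTT) = 4 / 102 = 0.039216
U = min(1, 0.039216) = 0.039216
U% = 3.92%

3.92


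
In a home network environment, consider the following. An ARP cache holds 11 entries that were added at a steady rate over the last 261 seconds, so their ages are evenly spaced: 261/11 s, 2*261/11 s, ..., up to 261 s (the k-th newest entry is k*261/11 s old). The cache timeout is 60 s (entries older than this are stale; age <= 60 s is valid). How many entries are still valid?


Ages are k * 261/11 s for k = 1..11 (spacing = 23.7273 s).
Entry k is valid iff k * 261/11 <= 60 iff k <= 11 * 60 / 261 = 2.5287
n_valid = floor(2.5287) = 2
(n_stale = 11 - 2 = 9)

2


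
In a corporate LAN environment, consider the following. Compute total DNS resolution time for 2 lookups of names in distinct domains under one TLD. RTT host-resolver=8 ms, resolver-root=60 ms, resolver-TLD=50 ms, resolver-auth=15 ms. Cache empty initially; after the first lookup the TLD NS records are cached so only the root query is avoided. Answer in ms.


Lookup 1 (cold cache): local + root + TLD + auth = 8 + 60 + 50 + 15 = 133 ms
Lookups 2..2 (TLD NS cached -> skip root; new domain -> still ask TLD and auth): local + TLD + auth = 8 + 50 + 15 = 73 ms each
Remaining 1 lookups: 1 * 73 = 73 ms
Total = 133 + 73 = 206 ms

206


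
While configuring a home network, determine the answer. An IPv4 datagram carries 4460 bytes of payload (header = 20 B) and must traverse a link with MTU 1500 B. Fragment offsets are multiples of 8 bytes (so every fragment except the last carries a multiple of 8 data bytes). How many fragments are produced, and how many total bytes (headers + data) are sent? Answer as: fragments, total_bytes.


Max data per non-final fragment = floor((MTU - header)/8)*8 = floor((1500 - 20)/8)*8 = floor(1480/8)*8 = 1480 B
Final fragment needs no 8-byte alignment: it can carry up to MTU - header = 1480 B
Non-final fragments needed = ceil((payload - 1480) / 1480) = ceil(2980/1480) = ceil(2.0135) = 3
Number of fragments = 3 + 1 = 4
Fragment sizes (data): 3 * 1480 B + 20 B (last, 20 <= 1480 OK)
Total bytes sent = payload + n_frags * header = 4460 + 4*20 = 4460 + 80 = 4540 B

4, 4540


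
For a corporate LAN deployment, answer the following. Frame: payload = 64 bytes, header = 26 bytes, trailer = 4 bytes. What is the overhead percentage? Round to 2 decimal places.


Given: payload = 64 B, header = 26 B, trailer = 4 B
Overhead bytes = header + trailer = 26 + 4 = 30
Total frame = payload + overhead = 64 + 30 = 94
Overhead % = 30 / 94 * 100 = 31.9149% -> 31.91% (2 dp)

31.91


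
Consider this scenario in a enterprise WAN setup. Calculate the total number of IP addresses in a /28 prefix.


Given: CIDR prefix /28
Host bits = 32 - 28 = 4
Total addresses = 2^4 = 16

16


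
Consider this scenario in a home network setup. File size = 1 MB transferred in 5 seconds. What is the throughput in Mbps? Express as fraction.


Given: file = 1 MB, time = 5 s
File in Mb = 1 * 8 = 8 Mb
Throughput = 8 / 5 Mbps
Throughput = 8/5 Mbps

8/5


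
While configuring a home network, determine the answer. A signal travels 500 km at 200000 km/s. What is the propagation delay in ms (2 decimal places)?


Given: distance = 500 km, speed = 200000 km/s
Delay = distance / speed = 500 / 200000 seconds
Delay in ms = 500 * 1000 / 200000
Delay = 2.5000 ms
Rounded to 2 dp = 2.50 ms

2.50


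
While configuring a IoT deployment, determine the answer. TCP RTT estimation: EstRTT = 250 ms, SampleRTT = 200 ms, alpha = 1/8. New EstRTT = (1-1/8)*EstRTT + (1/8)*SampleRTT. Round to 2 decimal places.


Given: EstRTT = 250 ms, SampleRTT = 200 ms, alpha = 1/8
New EstRTT = (1 - alpha) * EstRTT + alpha * SampleRTT
(7/8) * 250 = 218.75
(1/8) * 200 = 25
New EstRTT = 218.75 + 25 = 243.75 ms -> 243.75 ms (2 dp)

243.75


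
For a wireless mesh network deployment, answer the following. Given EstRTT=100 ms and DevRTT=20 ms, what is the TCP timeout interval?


Given: EstRTT = 100 ms, DevRTT = 20 ms
Timeout = EstRTT + 4 * DevRTT
4 * DevRTT = 4 * 20 = 80
Timeout = 100 + 80 = 180 ms

180


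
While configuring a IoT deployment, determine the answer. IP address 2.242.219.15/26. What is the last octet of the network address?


Given: IP = 2.242.219.15, prefix = /26
Subnet mask = 255.255.255.192
Last octet of IP: 15
Last octet of mask: 192
Network last octet = 15 AND 192 = 0

0


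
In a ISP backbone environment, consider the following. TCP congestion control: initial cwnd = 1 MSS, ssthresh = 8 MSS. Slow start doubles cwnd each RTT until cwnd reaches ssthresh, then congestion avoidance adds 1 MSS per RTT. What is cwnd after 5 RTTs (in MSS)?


RTT 0: cwnd = 1 MSS (initial)
RTT 1: cwnd = 2 MSS (slow start, doubled)
RTT 2: cwnd = 4 MSS (slow start, doubled)
RTT 3: cwnd = 8 MSS (slow start, doubled)
RTT 4: cwnd = 9 MSS (congestion avoidance, +1)
RTT 5: cwnd = 10 MSS (congestion avoidance, +1)

10


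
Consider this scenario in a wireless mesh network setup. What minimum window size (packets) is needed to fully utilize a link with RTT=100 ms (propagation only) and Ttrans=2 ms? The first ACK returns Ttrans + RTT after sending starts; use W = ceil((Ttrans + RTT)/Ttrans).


Given: Ttrans = 2 ms, RTT = 100 ms (= 2 * Tprop, Tprop = 50 ms)
Time until first ACK returns = Ttrans + RTT = 2 + 100 = 102 ms
Need W * Ttrans >= Ttrans + RTT  ->  W >= (Ttrans + RTT) / Ttrans
(Ttrans + RTT) / Ttrans = 102 / 2 = 51
W_min = ceil(51) = 51

51


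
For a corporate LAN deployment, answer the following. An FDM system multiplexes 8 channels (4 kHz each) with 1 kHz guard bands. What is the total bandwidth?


Given: 8 channels, 4 kHz each, guard = 1 kHz
Channel bandwidth = 8 * 4 = 32 kHz
Guard bands = 7 gaps * 1 kHz = 7 kHz
Total = 32 + 7 = 39 kHz

39


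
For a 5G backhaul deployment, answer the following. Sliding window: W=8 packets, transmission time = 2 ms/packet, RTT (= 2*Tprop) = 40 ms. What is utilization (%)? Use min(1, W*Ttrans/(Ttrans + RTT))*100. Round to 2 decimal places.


Given: W = 8, Ttrans = 2 ms, RTT = 40 ms (= 2 * Tprop, Tprop = 20 ms)
Cycle time = Ttrans + RTT = 2 + 40 = 42 ms (first packet sent until its ACK returns)
W * Ttrans = 8 * 2 = 16 ms of sending per cycle
W * Ttrans / (Ttrans + RTT) = 16 / 42 = 0.380952
U = min(1, 0.380952) = 0.380952
U% = 38.10%

38.10


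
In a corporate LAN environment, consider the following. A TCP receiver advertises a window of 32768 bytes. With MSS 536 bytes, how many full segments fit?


Given: RWND = 32768 bytes, MSS = 536 bytes
Full segments = floor(RWND / MSS)
Full segments = floor(32768 / 536)
Full segments = floor(61.1343) = 61

61


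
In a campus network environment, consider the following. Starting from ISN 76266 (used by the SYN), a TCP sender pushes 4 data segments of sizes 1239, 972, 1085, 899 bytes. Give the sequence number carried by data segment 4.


The SYN occupies sequence number ISN = 76266, so the first data byte is ISN + 1 = 76267.
SEQ of data segment i = (ISN + 1) + sum of payload sizes of segments 1..i-1.
Segment 1: SEQ = 76267, payload = 1239 bytes
Segment 2: SEQ = 77506, payload = 972 bytes
Segment 3: SEQ = 78478, payload = 1085 bytes
Segment 4: SEQ = 79563, payload = 899 bytes
SEQ of segment 4 = 76267 + 1239 + 972 + 1085 = 79563

79563


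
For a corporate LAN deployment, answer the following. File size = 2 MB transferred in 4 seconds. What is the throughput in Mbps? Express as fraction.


Given: file = 2 MB, time = 4 s
File in Mb = 2 * 8 = 16 Mb
Throughput = 16 / 4 Mbps
Throughput = 4 Mbps

4


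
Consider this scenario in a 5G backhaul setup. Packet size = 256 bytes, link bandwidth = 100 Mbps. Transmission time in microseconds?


Given: packet = 256 bytes, bandwidth = 100 Mbps
Packet in bits = 256 * 8 = 2048 bits
Bandwidth = 100 * 10^6 = 100000000 bps
Time = 2048 / 100000000 seconds
Time in us = 2048 * 10^6 / 100000000 = 20.48

20.48


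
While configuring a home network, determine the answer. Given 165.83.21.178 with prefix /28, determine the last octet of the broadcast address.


Given: IP = 165.83.21.178, prefix = /28
Host bits = 32 - 28 = 4
Network last octet = 178 AND mask = 176
Host part size = 2^4 - 1 = 15
Broadcast last octet = 176 OR 15 = 191

191


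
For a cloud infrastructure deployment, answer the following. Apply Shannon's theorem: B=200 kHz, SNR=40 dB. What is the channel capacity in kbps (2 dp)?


Given: B = 200 kHz, SNR = 40 dB
SNR linear = 10^(40/10) = 10000
1 + SNR = 10001
log2(10001) = 13.2878566418
C = 200 * 1000 * 13.2878566418 = 2657571.3284 bps
C = 2657.571328 kbps -> 2657.57 kbps (2 dp)

2657.57


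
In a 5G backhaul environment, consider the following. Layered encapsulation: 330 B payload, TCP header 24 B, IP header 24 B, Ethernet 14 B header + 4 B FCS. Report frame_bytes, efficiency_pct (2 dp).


TCP segment = 330 + 24 = 354 B
IP packet = 354 + 24 = 378 B
Ethernet frame = 378 + 14 + 4 = 396 B
Efficiency = app / frame = 330 / 396 = 0.833333 = 83.3333% -> 83.33% (2 dp)

396, 83.33


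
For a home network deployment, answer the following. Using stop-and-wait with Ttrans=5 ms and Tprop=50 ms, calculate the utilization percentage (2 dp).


Given: Ttrans = 5 ms, Tprop = 50 ms
RTT = 2 * Tprop = 2 * 50 = 100 ms
U = Ttrans / (Ttrans + RTT)
U = 5 / (5 + 100)
U = 5 / 105 = 0.047619
U% = 4.76%

4.76


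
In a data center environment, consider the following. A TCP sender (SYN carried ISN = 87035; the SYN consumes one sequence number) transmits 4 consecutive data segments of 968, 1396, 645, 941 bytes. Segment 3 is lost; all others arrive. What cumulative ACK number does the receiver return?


SYN uses sequence number 87035; first data byte = ISN + 1 = 87036.
Segment 1: SEQ = 87036, len = 968 B, covers [87036, 88003]
Segment 2: SEQ = 88004, len = 1396 B, covers [88004, 89399]
Segment 3: SEQ = 89400, len = 645 B, covers [89400, 90044] [LOST]
Segment 4: SEQ = 90045, len = 941 B, covers [90045, 90985]
In-order data received: bytes [87036, 89399] (segments 1..2).
Segment 3 missing -> gap begins at byte 89400; later segments buffered out of order.
Cumulative ACK = next expected in-order byte = 87036 + 968 + 1396 = 89400

89400


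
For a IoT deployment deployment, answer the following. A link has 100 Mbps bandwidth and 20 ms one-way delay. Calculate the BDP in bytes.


Given: bandwidth = 100 Mbps, delay = 20 ms
BDP in bits = 100 * 10^6 * 20 / 1000
BDP in bits = 2000000
BDP in bytes = 2000000 / 8 = 250000

250000


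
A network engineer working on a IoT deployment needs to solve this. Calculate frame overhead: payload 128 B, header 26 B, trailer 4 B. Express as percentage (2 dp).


Given: payload = 128 B, header = 26 B, trailer = 4 B
Overhead bytes = header + trailer = 26 + 4 = 30
Total frame = payload + overhead = 128 + 30 = 158
Overhead % = 30 / 158 * 100 = 18.9873% -> 18.99% (2 dp)

18.99


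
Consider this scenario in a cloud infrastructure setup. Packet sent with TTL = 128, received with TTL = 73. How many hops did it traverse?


Given: initial TTL = 128, received TTL = 73
Hops = initial TTL - received TTL
Hops = 128 - 73 = 55

55


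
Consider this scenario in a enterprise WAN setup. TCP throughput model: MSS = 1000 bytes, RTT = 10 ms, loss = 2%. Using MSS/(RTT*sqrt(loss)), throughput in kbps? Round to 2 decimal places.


Given: MSS = 1000 bytes, RTT = 10 ms, loss = 2%
RTT in seconds = 10 / 1000 = 0.01
Loss rate = 2% = 0.02
sqrt(loss) = sqrt(0.02) = 0.141421356237
Throughput (bytes/s) = 1000 / (0.01 * 0.141421356237) = 707106.7812
Throughput (kbps) = 707106.7812 * 8 / 1000 = 5656.854249 -> 5656.85 kbps (2 dp)

5656.85


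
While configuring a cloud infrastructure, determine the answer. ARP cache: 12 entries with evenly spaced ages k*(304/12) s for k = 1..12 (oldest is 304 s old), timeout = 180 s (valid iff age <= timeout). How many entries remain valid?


Ages are k * 304/12 s for k = 1..12 (spacing = 25.3333 s).
Entry k is valid iff k * 304/12 <= 180 iff k <= 12 * 180 / 304 = 7.1053
n_valid = floor(7.1053) = 7
(n_stale = 12 - 7 = 5)

7


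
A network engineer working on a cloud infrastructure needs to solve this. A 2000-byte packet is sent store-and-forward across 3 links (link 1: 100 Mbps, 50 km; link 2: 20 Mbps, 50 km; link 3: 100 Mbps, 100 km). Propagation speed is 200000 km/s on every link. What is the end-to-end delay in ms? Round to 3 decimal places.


Packet = 2000 bytes = 16000 bits. Store-and-forward: sum (t_trans + t_prop) per link.
Link 1: t_trans = 16000/(100*10^6) s = 0.1600 ms; t_prop = 50/200000 s = 0.2500 ms; subtotal = 0.4100 ms
Link 2: t_trans = 16000/(20*10^6) s = 0.8000 ms; t_prop = 50/200000 s = 0.2500 ms; subtotal = 1.0500 ms
Link 3: t_trans = 16000/(100*10^6) s = 0.1600 ms; t_prop = 100/200000 s = 0.5000 ms; subtotal = 0.6600 ms
End-to-end = 0.4100 + 1.0500 + 0.6600 = 2.1200 ms -> 2.120 ms (3 dp)

2.120


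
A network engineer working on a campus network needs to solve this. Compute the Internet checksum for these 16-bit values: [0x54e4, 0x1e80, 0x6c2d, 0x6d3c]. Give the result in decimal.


Given words: [0x54e4, 0x1e80, 0x6c2d, 0x6d3c]
Step 1: Sum all words
Raw sum = 21732 + 7808 + 27693 + 27964 = 85197
Step 2: Fold carry: (19661 + 1) = 19662
One's complement = ~19662 & 0xFFFF = 45873

45873


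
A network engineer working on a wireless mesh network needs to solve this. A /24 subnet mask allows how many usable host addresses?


Given: subnet mask /24
Host bits = 32 - 24 = 8
Total addresses = 2^8 = 256
Usable hosts = 256 - 2 (network + broadcast) = 254

254


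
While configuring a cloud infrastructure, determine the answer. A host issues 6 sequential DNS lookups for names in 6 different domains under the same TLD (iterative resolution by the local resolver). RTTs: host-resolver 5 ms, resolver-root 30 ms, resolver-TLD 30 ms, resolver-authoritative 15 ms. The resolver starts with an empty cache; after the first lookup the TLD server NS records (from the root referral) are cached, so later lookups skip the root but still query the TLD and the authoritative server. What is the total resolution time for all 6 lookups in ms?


Lookup 1 (cold cache): local + root + TLD + auth = 5 + 30 + 30 + 15 = 80 ms
Lookups 2..6 (TLD NS cached -> skip root; new domain -> still ask TLD and auth): local + TLD + auth = 5 + 30 + 15 = 50 ms each
Remaining 5 lookups: 5 * 50 = 250 ms
Total = 80 + 250 = 330 ms

330


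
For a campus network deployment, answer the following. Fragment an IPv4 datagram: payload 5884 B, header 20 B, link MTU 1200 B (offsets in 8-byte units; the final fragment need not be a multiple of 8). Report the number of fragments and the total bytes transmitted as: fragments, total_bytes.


Max data per non-final fragment = floor((MTU - header)/8)*8 = floor((1200 - 20)/8)*8 = floor(1180/8)*8 = 1176 B
Final fragment needs no 8-byte alignment: it can carry up to MTU - header = 1180 B
Non-final fragments needed = ceil((payload - 1180) / 1176) = ceil(4704/1176) = ceil(4.0000) = 4
Number of fragments = 4 + 1 = 5
Fragment sizes (data): 4 * 1176 B + 1180 B (last, 1180 <= 1180 OK)
Total bytes sent = payload + n_frags * header = 5884 + 5*20 = 5884 + 100 = 5984 B

5, 5984


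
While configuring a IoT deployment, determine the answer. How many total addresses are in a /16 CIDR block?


Given: CIDR prefix /16
Host bits = 32 - 16 = 16
Total addresses = 2^16 = 65536

65536


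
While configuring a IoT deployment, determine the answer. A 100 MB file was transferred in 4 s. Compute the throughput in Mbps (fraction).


Given: file = 100 MB, time = 4 s
File in Mb = 100 * 8 = 800 Mb
Throughput = 800 / 4 Mbps
Throughput = 200 Mbps

200


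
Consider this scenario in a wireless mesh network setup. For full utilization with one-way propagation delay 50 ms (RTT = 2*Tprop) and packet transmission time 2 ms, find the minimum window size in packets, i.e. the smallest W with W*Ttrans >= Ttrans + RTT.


Given: Ttrans = 2 ms, RTT = 100 ms (= 2 * Tprop, Tprop = 50 ms)
Time until first ACK returns = Ttrans + RTT = 2 + 100 = 102 ms
Need W * Ttrans >= Ttrans + RTT  ->  W >= (Ttrans + RTT) / Ttrans
(Ttrans + RTT) / Ttrans = 102 / 2 = 51
W_min = ceil(51) = 51

51


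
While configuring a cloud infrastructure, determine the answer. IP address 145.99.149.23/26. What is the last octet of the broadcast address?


Given: IP = 145.99.149.23, prefix = /26
Host bits = 32 - 26 = 6
Network last octet = 23 AND mask = 0
Host part size = 2^6 - 1 = 63
Broadcast last octet = 0 OR 63 = 63

63


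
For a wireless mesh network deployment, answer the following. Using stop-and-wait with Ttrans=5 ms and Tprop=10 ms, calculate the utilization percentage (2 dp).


Given: Ttrans = 5 ms, Tprop = 10 ms
RTT = 2 * Tprop = 2 * 10 = 20 ms
U = Ttrans / (Ttrans + RTT)
U = 5 / (5 + 20)
U = 5 / 25 = 0.2
U% = 20.00%

20.00


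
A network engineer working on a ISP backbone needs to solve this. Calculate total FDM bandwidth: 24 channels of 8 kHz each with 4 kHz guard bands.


Given: 24 channels, 8 kHz each, guard = 4 kHz
Channel bandwidth = 24 * 8 = 192 kHz
Guard bands = 23 gaps * 4 kHz = 92 kHz
Total = 192 + 92 = 284 kHz

284


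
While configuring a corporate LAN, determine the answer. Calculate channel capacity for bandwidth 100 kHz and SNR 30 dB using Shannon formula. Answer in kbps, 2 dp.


Given: B = 100 kHz, SNR = 30 dB
SNR linear = 10^(30/10) = 1000
1 + SNR = 1001
log2(1001) = 9.9672262588
C = 100 * 1000 * 9.9672262588 = 996722.6259 bps
C = 996.722626 kbps -> 996.72 kbps (2 dp)

996.72


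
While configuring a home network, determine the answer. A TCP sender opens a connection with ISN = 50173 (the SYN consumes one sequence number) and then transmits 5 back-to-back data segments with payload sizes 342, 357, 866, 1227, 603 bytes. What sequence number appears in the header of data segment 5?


The SYN occupies sequence number ISN = 50173, so the first data byte is ISN + 1 = 50174.
SEQ of data segment i = (ISN + 1) + sum of payload sizes of segments 1..i-1.
Segment 1: SEQ = 50174, payload = 342 bytes
Segment 2: SEQ = 50516, payload = 357 bytes
Segment 3: SEQ = 50873, payload = 866 bytes
Segment 4: SEQ = 51739, payload = 1227 bytes
Segment 5: SEQ = 52966, payload = 603 bytes
SEQ of segment 5 = 50174 + 342 + 357 + 866 + 1227 = 52966

52966


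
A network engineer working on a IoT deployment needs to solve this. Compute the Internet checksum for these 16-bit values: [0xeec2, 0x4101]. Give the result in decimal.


Given words: [0xeec2, 0x4101]
Step 1: Sum all words
Raw sum = 61122 + 16641 = 77763
Step 2: Fold carry: (12227 + 1) = 12228
One's complement = ~12228 & 0xFFFF = 53307

53307


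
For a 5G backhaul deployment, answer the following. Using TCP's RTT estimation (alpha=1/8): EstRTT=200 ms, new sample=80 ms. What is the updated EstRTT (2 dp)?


Given: EstRTT = 200 ms, SampleRTT = 80 ms, alpha = 1/8
New EstRTT = (1 - alpha) * EstRTT + alpha * SampleRTT
(7/8) * 200 = 175
(1/8) * 80 = 10
New EstRTT = 175 + 10 = 185 ms -> 185.00 ms (2 dp)

185.00


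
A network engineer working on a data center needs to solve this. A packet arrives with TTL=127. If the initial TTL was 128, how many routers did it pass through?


Given: initial TTL = 128, received TTL = 127
Hops = initial TTL - received TTL
Hops = 128 - 127 = 1

1


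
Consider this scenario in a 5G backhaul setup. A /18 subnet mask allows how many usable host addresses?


Given: subnet mask /18
Host bits = 32 - 18 = 14
Total addresses = 2^14 = 16384
Usable hosts = 16384 - 2 (network + broadcast) = 16382

16382


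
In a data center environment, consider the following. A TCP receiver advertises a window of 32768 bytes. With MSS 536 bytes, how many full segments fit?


Given: RWND = 32768 bytes, MSS = 536 bytes
Full segments = floor(RWND / MSS)
Full segments = floor(32768 / 536)
Full segments = floor(61.1343) = 61

61


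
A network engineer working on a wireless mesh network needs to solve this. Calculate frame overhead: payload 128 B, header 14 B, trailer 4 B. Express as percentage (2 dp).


Given: payload = 128 B, header = 14 B, trailer = 4 B
Overhead bytes = header + trailer = 14 + 4 = 18
Total frame = payload + overhead = 128 + 18 = 146
Overhead % = 18 / 146 * 100 = 12.3288% -> 12.33% (2 dp)

12.33


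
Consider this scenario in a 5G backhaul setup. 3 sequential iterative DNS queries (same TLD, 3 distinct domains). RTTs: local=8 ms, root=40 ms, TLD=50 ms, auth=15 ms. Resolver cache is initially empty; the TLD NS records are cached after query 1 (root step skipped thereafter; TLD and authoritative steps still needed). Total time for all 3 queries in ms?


Lookup 1 (cold cache): local + root + TLD + auth = 8 + 40 + 50 + 15 = 113 ms
Lookups 2..3 (TLD NS cached -> skip root; new domain -> still ask TLD and auth): local + TLD + auth = 8 + 50 + 15 = 73 ms each
Remaining 2 lookups: 2 * 73 = 146 ms
Total = 113 + 146 = 259 ms

259


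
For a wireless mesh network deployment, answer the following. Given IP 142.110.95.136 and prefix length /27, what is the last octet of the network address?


Given: IP = 142.110.95.136, prefix = /27
Subnet mask = 255.255.255.224
Last octet of IP: 136
Last octet of mask: 224
Network last octet = 136 AND 224 = 128

128


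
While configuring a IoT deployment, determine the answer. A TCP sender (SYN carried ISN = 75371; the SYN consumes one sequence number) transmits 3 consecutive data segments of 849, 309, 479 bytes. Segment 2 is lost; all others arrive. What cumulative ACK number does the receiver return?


SYN uses sequence number 75371; first data byte = ISN + 1 = 75372.
Segment 1: SEQ = 75372, len = 849 B, covers [75372, 76220]
Segment 2: SEQ = 76221, len = 309 B, covers [76221, 76529] [LOST]
Segment 3: SEQ = 76530, len = 479 B, covers [76530, 77008]
In-order data received: bytes [75372, 76220] (segments 1..1).
Segment 2 missing -> gap begins at byte 76221; later segments buffered out of order.
Cumulative ACK = next expected in-order byte = 75372 + 849 = 76221

76221


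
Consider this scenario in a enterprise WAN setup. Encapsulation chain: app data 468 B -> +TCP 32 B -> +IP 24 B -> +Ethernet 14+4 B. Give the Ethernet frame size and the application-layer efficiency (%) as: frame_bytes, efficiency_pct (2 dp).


TCP segment = 468 + 32 = 500 B
IP packet = 500 + 24 = 524 B
Ethernet frame = 524 + 14 + 4 = 542 B
Efficiency = app / frame = 468 / 542 = 0.863469 = 86.3469% -> 86.35% (2 dp)

542, 86.35
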